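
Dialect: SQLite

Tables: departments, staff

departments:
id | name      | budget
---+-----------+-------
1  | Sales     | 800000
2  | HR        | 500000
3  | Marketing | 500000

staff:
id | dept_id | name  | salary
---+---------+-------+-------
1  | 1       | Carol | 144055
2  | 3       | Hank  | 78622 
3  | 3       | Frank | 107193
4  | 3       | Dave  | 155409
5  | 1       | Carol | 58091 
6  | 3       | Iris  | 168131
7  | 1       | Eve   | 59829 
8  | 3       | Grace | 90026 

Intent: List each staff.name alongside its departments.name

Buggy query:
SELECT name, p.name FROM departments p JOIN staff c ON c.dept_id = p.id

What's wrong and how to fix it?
Bug: Both tables have a 'name' column; the unqualified reference is ambiguous

Fix: Qualify the column with its table alias (c.name)

Corrected query:
SELECT c.name, p.name FROM departments p JOIN staff c ON c.dept_id = p.id

Result:
name  | name     
------+----------
Carol | Sales    
Hank  | Marketing
Frank | Marketing
Dave  | Marketing
Carol | Sales    
Iris  | Marketing
Eve   | Sales    
Grace | Marketing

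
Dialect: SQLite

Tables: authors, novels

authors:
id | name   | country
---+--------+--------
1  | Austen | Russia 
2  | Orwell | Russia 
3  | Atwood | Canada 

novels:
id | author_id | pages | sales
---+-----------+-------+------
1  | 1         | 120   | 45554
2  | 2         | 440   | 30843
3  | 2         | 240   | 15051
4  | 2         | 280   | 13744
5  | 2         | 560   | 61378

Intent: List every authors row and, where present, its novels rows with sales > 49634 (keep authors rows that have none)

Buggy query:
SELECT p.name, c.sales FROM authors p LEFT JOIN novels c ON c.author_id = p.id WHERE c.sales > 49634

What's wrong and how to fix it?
Bug: A WHERE condition on the right-hand table after LEFT JOIN drops unmatched parents

Fix: Move the right-table condition into the ON clause so unmatched parents are kept

Corrected query:
SELECT p.name, c.sales FROM authors p LEFT JOIN novels c ON c.author_id = p.id AND c.sales > 49634

Result:
name   | sales
-------+------
Austen | NULL 
Orwell | 61378
Atwood | NULL 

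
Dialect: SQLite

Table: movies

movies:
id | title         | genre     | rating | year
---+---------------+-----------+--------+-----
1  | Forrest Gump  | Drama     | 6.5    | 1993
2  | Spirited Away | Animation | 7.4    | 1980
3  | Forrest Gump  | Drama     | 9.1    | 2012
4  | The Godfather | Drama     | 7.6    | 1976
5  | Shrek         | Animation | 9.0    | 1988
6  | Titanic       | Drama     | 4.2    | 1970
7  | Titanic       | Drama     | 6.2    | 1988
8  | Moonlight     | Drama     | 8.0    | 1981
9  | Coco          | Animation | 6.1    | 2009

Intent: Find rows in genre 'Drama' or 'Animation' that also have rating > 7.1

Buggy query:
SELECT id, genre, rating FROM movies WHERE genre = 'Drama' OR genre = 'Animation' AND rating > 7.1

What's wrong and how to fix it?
Bug: AND binds tighter than OR, so this parses as genre = 'Drama' OR (genre = 'Animation' AND rating > 7.1)

Fix: Group the OR with parentheses (or use IN), then AND the threshold

Corrected query:
SELECT id, genre, rating FROM movies WHERE (genre = 'Drama' OR genre = 'Animation') AND rating > 7.1

Result:
id | genre     | rating
---+-----------+-------
2  | Animation | 7.4   
3  | Drama     | 9.1   
4  | Drama     | 7.6   
5  | Animation | 9     
8  | Drama     | 8     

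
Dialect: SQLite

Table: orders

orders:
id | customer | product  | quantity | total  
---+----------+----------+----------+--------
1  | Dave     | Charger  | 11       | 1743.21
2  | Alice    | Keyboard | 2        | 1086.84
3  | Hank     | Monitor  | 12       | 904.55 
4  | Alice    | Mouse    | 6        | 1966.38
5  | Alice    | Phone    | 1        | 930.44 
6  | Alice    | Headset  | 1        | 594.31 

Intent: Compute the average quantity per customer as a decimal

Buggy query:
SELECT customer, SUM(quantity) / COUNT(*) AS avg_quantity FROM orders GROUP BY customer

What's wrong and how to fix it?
Bug: Both operands are integers, so '/' performs integer division and truncates

Fix: Cast one side to REAL so the division keeps the fractional part

Corrected query:
SELECT customer, SUM(quantity) * 1.0 / COUNT(*) AS avg_quantity FROM orders GROUP BY customer

Result:
customer | avg_quantity
---------+-------------
Alice    | 2.5         
Dave     | 11          
Hank     | 12          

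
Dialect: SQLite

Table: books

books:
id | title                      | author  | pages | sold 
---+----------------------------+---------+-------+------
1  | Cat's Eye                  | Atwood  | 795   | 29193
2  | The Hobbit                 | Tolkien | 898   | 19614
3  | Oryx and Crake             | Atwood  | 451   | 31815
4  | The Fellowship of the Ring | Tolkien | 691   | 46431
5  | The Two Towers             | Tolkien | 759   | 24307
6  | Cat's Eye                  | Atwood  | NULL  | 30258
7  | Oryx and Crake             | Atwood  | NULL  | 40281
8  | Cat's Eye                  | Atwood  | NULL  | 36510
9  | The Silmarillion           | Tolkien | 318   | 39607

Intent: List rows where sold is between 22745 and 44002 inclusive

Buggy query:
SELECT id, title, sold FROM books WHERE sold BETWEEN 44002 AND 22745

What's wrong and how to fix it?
Bug: The bounds are reversed; BETWEEN a AND b requires a <= b to match anything

Fix: Write BETWEEN 22745 AND 44002

Corrected query:
SELECT id, title, sold FROM books WHERE sold BETWEEN 22745 AND 44002

Result:
id | title            | sold 
---+------------------+------
1  | Cat's Eye        | 29193
3  | Oryx and Crake   | 31815
5  | The Two Towers   | 24307
6  | Cat's Eye        | 30258
7  | Oryx and Crake   | 40281
8  | Cat's Eye        | 36510
9  | The Silmarillion | 39607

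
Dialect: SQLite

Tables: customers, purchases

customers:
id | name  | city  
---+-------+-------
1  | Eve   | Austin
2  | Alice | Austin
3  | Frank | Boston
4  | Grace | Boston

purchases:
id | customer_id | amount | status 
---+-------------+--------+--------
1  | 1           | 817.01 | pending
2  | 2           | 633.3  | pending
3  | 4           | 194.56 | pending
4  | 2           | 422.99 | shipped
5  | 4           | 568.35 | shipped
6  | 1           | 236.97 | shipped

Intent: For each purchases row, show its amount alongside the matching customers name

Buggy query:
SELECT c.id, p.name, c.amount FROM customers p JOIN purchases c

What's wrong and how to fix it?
Bug: JOIN with no ON clause produces a cartesian product; every purchases row pairs with every customers row

Fix: Add ON c.customer_id = p.id to the JOIN

Corrected query:
SELECT c.id, p.name, c.amount FROM customers p JOIN purchases c ON c.customer_id = p.id

Result:
id | name  | amount
---+-------+-------
1  | Eve   | 817.01
2  | Alice | 633.3 
3  | Grace | 194.56
4  | Alice | 422.99
5  | Grace | 568.35
6  | Eve   | 236.97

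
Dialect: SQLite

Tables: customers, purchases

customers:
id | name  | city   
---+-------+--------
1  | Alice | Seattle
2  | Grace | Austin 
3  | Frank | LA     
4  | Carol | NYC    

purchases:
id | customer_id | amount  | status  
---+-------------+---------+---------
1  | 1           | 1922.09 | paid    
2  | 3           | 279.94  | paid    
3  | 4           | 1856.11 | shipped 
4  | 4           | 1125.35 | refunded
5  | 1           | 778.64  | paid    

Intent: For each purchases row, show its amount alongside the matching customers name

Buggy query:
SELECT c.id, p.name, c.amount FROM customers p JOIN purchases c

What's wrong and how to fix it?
Bug: JOIN with no ON clause produces a cartesian product; every purchases row pairs with every customers row

Fix: Specify the join condition linking the foreign key to the parent id

Corrected query:
SELECT c.id, p.name, c.amount FROM customers p JOIN purchases c ON c.customer_id = p.id

Result:
id | name  | amount 
---+-------+--------
1  | Alice | 1922.09
2  | Frank | 279.94 
3  | Carol | 1856.11
4  | Carol | 1125.35
5  | Alice | 778.64 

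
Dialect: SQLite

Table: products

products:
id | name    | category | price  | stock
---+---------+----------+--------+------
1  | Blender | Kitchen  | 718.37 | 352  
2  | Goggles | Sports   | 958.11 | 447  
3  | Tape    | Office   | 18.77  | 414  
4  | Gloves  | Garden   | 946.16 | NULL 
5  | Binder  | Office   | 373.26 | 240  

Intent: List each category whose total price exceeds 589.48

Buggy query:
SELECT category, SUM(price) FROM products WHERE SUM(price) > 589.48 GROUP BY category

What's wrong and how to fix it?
Bug: WHERE runs before GROUP BY, so aggregates aren't available there

Fix: Use HAVING (which filters groups after aggregation) instead of WHERE

Corrected query:
SELECT category, SUM(price) FROM products GROUP BY category HAVING SUM(price) > 589.48

Result:
category | SUM(price)
---------+-----------
Garden   | 946.16    
Kitchen  | 718.37    
Sports   | 958.11    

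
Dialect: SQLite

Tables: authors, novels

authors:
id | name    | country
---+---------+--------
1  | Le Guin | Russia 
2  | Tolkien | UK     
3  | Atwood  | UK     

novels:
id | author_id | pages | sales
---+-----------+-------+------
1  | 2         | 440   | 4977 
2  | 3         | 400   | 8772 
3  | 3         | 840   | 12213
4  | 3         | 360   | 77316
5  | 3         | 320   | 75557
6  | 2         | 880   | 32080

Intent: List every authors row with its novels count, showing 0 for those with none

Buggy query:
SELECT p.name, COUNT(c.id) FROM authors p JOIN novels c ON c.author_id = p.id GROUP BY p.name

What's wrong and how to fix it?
Bug: An inner join excludes parents with zero children

Fix: Use LEFT JOIN so parents without children still appear (COUNT(c.id) gives 0)

Corrected query:
SELECT p.name, COUNT(c.id) FROM authors p LEFT JOIN novels c ON c.author_id = p.id GROUP BY p.name

Result:
name    | COUNT(c.id)
--------+------------
Atwood  | 4          
Le Guin | 0          
Tolkien | 2          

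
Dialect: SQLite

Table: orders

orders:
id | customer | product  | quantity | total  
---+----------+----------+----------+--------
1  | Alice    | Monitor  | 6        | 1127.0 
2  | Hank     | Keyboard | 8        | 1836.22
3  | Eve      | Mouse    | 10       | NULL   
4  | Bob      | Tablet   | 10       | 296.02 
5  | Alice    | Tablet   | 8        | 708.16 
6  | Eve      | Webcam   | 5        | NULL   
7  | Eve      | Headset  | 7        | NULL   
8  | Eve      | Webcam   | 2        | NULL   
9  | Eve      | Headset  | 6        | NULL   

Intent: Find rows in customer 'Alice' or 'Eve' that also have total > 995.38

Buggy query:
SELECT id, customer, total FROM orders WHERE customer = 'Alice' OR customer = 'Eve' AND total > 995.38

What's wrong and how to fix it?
Bug: AND binds tighter than OR, so this parses as customer = 'Alice' OR (customer = 'Eve' AND total > 995.38)

Fix: Add parentheses around the OR so the AND applies to both alternatives

Corrected query:
SELECT id, customer, total FROM orders WHERE (customer = 'Alice' OR customer = 'Eve') AND total > 995.38

Result:
id | customer | total
---+----------+------
1  | Alice    | 1127 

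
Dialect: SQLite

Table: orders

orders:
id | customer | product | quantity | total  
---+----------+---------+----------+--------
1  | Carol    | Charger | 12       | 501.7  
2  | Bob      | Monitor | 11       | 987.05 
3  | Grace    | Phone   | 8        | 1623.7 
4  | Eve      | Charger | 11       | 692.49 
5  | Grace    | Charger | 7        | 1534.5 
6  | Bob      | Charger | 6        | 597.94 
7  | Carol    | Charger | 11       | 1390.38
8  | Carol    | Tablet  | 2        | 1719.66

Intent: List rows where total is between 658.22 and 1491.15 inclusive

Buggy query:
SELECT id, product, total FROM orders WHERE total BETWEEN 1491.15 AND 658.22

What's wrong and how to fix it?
Bug: BETWEEN expects the lower bound first; with 1491.15 AND 658.22 the range is empty

Fix: Swap the bounds so the smaller value comes first

Corrected query:
SELECT id, product, total FROM orders WHERE total BETWEEN 658.22 AND 1491.15

Result:
id | product | total  
---+---------+--------
2  | Monitor | 987.05 
4  | Charger | 692.49 
7  | Charger | 1390.38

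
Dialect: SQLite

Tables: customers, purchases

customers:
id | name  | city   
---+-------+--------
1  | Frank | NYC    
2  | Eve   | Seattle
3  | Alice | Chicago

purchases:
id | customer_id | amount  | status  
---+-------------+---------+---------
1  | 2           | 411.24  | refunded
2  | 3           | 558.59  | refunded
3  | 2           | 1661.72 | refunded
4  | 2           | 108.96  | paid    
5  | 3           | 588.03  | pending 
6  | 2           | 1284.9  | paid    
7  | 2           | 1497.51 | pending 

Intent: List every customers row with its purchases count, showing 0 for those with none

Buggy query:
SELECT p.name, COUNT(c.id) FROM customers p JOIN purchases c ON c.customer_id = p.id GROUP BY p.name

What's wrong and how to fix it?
Bug: INNER JOIN drops customers rows that have no matching purchases rows

Fix: Use LEFT JOIN so parents without children still appear (COUNT(c.id) gives 0)

Corrected query:
SELECT p.name, COUNT(c.id) FROM customers p LEFT JOIN purchases c ON c.customer_id = p.id GROUP BY p.name

Result:
name  | COUNT(c.id)
------+------------
Alice | 2          
Eve   | 5          
Frank | 0          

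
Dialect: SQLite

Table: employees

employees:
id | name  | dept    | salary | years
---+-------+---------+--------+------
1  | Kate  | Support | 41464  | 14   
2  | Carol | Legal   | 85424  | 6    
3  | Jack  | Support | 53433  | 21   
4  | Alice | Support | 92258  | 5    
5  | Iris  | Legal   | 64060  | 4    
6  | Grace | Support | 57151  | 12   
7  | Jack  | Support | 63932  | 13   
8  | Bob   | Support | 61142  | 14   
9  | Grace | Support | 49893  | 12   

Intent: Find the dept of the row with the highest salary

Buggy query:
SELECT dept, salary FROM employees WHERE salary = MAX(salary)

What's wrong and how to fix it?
Bug: MAX(salary) is an aggregate and cannot be used directly in WHERE

Fix: Use a subquery: WHERE salary = (SELECT MAX(salary) FROM employees)

Corrected query:
SELECT dept, salary FROM employees WHERE salary = (SELECT MAX(salary) FROM employees)

Result:
dept    | salary
--------+-------
Support | 92258 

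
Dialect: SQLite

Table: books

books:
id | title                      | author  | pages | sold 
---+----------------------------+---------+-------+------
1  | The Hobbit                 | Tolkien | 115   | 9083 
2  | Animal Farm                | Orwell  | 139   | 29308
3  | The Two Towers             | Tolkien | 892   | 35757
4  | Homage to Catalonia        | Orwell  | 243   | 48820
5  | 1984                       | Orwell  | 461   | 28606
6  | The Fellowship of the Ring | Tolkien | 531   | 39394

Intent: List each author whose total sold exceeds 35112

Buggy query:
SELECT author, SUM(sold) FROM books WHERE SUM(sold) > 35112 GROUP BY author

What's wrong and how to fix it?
Bug: SUM(sold) is an aggregate, but WHERE filters rows before aggregation

Fix: Use HAVING (which filters groups after aggregation) instead of WHERE

Corrected query:
SELECT author, SUM(sold) FROM books GROUP BY author HAVING SUM(sold) > 35112

Result:
author  | SUM(sold)
--------+----------
Orwell  | 106734   
Tolkien | 84234    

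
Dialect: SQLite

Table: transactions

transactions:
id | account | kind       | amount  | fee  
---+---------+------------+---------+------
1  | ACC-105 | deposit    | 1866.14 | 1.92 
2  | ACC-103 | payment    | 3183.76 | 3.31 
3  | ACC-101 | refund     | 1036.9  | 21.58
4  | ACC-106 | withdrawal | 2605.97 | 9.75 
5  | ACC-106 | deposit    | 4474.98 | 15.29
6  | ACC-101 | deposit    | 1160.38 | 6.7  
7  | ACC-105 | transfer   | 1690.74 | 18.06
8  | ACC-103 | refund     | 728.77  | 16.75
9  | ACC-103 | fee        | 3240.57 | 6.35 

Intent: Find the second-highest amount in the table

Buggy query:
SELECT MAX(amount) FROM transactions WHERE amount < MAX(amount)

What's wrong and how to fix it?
Bug: MAX(amount) on the right of the comparison is an aggregate-in-WHERE error

Fix: Put the inner MAX in a scalar subquery

Corrected query:
SELECT MAX(amount) FROM transactions WHERE amount < (SELECT MAX(amount) FROM transactions)

Result:
MAX(amount)
-----------
3240.57    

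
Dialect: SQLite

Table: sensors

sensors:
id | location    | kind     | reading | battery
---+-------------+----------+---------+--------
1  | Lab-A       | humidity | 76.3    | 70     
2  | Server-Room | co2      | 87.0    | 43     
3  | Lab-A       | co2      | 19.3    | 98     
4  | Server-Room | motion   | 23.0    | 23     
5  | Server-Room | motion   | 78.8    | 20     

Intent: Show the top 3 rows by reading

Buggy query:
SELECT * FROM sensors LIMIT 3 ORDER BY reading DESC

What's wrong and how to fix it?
Bug: LIMIT must come after ORDER BY

Fix: Sort with ORDER BY, then apply LIMIT

Corrected query:
SELECT * FROM sensors ORDER BY reading DESC LIMIT 3

Result:
id | location    | kind     | reading | battery
---+-------------+----------+---------+--------
2  | Server-Room | co2      | 87      | 43     
5  | Server-Room | motion   | 78.8    | 20     
1  | Lab-A       | humidity | 76.3    | 70     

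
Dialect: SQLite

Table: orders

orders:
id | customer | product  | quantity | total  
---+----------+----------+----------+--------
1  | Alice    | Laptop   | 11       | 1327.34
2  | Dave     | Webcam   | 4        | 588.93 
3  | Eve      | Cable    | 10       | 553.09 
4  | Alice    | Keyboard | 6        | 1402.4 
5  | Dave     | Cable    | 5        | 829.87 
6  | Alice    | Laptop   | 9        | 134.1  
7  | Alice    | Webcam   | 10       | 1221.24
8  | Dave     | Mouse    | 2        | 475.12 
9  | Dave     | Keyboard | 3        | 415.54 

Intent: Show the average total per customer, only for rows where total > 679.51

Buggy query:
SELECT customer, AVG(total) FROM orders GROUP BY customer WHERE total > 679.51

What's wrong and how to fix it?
Bug: Row-level WHERE must come before GROUP BY in the clause order

Fix: Place WHERE between FROM and GROUP BY

Corrected query:
SELECT customer, AVG(total) FROM orders WHERE total > 679.51 GROUP BY customer

Result:
customer | AVG(total) 
---------+------------
Alice    | 1316.993333
Dave     | 829.87     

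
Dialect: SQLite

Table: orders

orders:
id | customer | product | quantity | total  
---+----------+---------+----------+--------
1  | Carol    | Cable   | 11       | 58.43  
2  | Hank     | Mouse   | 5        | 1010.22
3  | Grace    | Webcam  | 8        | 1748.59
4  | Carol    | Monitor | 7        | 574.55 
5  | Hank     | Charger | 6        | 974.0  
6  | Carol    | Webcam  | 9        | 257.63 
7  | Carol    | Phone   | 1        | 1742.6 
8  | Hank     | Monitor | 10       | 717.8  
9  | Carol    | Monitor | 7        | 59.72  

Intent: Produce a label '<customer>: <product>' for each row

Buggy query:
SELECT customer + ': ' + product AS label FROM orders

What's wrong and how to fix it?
Bug: SQLite uses || for string concatenation; + coerces text to numbers (yielding 0)

Fix: Replace + with || to concatenate text

Corrected query:
SELECT customer || ': ' || product AS label FROM orders

Result:
label         
--------------
Carol: Cable  
Hank: Mouse   
Grace: Webcam 
Carol: Monitor
Hank: Charger 
Carol: Webcam 
Carol: Phone  
Hank: Monitor 
Carol: Monitor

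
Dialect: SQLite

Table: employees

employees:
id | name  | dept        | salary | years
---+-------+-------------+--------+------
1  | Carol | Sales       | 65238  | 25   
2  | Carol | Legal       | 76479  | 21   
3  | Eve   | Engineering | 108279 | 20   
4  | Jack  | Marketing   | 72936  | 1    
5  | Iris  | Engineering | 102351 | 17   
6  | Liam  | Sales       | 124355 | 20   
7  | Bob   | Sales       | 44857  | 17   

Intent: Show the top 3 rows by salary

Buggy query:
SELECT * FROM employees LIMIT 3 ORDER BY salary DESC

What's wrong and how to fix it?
Bug: ORDER BY cannot follow LIMIT; LIMIT is the final clause

Fix: Sort with ORDER BY, then apply LIMIT

Corrected query:
SELECT * FROM employees ORDER BY salary DESC LIMIT 3

Result:
id | name | dept        | salary | years
---+------+-------------+--------+------
6  | Liam | Sales       | 124355 | 20   
3  | Eve  | Engineering | 108279 | 20   
5  | Iris | Engineering | 102351 | 17   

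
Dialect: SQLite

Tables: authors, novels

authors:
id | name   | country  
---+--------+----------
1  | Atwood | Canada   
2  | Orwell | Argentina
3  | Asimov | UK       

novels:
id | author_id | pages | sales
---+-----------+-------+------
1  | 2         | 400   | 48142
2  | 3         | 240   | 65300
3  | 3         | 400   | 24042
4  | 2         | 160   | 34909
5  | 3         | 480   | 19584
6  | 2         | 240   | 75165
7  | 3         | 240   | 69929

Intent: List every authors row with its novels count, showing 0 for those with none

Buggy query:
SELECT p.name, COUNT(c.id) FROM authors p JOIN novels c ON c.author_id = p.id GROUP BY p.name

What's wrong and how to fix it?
Bug: An inner join excludes parents with zero children

Fix: Use LEFT JOIN so parents without children still appear (COUNT(c.id) gives 0)

Corrected query:
SELECT p.name, COUNT(c.id) FROM authors p LEFT JOIN novels c ON c.author_id = p.id GROUP BY p.name

Result:
name   | COUNT(c.id)
-------+------------
Asimov | 4          
Atwood | 0          
Orwell | 3          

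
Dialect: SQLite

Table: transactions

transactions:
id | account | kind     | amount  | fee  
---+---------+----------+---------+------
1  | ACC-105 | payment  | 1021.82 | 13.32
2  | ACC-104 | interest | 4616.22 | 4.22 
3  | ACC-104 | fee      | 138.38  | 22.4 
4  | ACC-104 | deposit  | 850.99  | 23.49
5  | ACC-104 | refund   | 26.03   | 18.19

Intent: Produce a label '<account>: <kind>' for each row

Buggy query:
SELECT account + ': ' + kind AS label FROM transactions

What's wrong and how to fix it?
Bug: SQLite uses || for string concatenation; + coerces text to numbers (yielding 0)

Fix: Replace + with || to concatenate text

Corrected query:
SELECT account || ': ' || kind AS label FROM transactions

Result:
label            
-----------------
ACC-105: payment 
ACC-104: interest
ACC-104: fee     
ACC-104: deposit 
ACC-104: refund  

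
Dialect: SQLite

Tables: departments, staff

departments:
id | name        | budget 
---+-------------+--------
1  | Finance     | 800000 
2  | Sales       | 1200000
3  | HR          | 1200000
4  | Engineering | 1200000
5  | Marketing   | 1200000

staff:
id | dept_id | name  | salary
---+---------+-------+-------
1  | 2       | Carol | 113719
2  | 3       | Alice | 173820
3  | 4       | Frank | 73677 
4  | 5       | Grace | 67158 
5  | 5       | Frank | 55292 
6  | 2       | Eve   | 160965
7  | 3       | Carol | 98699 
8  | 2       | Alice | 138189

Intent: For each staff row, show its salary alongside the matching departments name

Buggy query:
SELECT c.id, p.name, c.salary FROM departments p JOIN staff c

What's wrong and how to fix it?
Bug: Missing join condition: each staff row is matched to all departments rows instead of just its own

Fix: Specify the join condition linking the foreign key to the parent id

Corrected query:
SELECT c.id, p.name, c.salary FROM departments p JOIN staff c ON c.dept_id = p.id

Result:
id | name        | salary
---+-------------+-------
1  | Sales       | 113719
2  | HR          | 173820
3  | Engineering | 73677 
4  | Marketing   | 67158 
5  | Marketing   | 55292 
6  | Sales       | 160965
7  | HR          | 98699 
8  | Sales       | 138189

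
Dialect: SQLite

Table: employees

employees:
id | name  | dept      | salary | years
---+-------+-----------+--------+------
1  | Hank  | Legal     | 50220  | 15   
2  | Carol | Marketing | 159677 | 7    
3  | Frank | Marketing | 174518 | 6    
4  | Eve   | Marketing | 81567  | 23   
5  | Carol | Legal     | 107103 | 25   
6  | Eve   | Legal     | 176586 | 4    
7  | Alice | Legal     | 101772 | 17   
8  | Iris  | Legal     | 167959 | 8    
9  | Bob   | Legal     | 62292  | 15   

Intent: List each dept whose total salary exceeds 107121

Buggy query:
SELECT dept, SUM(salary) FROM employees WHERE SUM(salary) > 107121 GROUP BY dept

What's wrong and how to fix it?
Bug: WHERE runs before GROUP BY, so aggregates aren't available there

Fix: Move the aggregate condition to a HAVING clause

Corrected query:
SELECT dept, SUM(salary) FROM employees GROUP BY dept HAVING SUM(salary) > 107121

Result:
dept      | SUM(salary)
----------+------------
Legal     | 665932     
Marketing | 415762     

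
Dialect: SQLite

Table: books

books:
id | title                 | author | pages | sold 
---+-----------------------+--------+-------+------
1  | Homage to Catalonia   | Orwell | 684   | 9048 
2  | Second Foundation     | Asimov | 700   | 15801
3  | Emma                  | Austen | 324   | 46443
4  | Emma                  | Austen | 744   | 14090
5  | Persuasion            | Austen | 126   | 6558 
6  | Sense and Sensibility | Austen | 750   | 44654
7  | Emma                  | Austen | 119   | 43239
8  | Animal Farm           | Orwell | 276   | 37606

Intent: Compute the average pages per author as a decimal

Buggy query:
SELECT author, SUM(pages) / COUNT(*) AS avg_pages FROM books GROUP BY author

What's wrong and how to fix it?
Bug: Both operands are integers, so '/' performs integer division and truncates

Fix: Multiply by 1.0 (or CAST to REAL) to force floating-point division

Corrected query:
SELECT author, SUM(pages) * 1.0 / COUNT(*) AS avg_pages FROM books GROUP BY author

Result:
author | avg_pages
-------+----------
Asimov | 700      
Austen | 412.6    
Orwell | 480      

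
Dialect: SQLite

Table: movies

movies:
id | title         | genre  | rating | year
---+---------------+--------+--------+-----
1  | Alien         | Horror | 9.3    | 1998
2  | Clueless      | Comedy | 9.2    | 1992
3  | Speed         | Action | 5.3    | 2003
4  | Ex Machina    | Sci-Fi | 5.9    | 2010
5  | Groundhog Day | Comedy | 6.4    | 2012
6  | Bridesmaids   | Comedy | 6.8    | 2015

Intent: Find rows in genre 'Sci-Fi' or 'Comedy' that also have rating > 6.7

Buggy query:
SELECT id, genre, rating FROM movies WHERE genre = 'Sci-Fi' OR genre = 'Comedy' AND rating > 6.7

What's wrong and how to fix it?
Bug: Without parentheses, AND is evaluated before OR, so the rating filter only applies to the 'Comedy' branch

Fix: Add parentheses around the OR so the AND applies to both alternatives

Corrected query:
SELECT id, genre, rating FROM movies WHERE (genre = 'Sci-Fi' OR genre = 'Comedy') AND rating > 6.7

Result:
id | genre  | rating
---+--------+-------
2  | Comedy | 9.2   
6  | Comedy | 6.8   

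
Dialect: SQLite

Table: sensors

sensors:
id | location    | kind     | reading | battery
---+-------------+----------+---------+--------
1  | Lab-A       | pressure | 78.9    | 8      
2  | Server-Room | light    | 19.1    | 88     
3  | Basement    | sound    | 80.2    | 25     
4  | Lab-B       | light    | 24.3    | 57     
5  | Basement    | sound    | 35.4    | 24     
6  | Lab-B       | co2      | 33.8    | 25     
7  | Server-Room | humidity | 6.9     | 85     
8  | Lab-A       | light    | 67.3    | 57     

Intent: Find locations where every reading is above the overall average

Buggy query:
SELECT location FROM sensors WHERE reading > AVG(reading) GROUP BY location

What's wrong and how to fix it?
Bug: WHERE evaluates per row before aggregation, so AVG() is unavailable

Fix: Compute the overall average in a scalar subquery and compare each group's MIN against it in HAVING

Corrected query:
SELECT location FROM sensors GROUP BY location HAVING MIN(reading) > (SELECT AVG(reading) FROM sensors)

Result:
location
--------
Lab-A   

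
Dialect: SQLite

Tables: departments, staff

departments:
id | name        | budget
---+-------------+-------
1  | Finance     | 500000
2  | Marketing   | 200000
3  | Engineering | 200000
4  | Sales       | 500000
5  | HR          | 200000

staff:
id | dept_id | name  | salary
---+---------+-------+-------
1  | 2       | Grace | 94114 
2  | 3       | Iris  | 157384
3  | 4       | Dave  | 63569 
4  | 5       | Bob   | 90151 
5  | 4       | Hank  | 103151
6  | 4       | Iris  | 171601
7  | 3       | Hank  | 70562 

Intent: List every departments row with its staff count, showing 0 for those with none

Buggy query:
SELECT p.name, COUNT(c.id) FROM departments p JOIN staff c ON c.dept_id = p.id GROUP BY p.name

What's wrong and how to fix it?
Bug: INNER JOIN drops departments rows that have no matching staff rows

Fix: Switch to LEFT JOIN to retain unmatched parent rows

Corrected query:
SELECT p.name, COUNT(c.id) FROM departments p LEFT JOIN staff c ON c.dept_id = p.id GROUP BY p.name

Result:
name        | COUNT(c.id)
------------+------------
Engineering | 2          
Finance     | 0          
HR          | 1          
Marketing   | 1          
Sales       | 3          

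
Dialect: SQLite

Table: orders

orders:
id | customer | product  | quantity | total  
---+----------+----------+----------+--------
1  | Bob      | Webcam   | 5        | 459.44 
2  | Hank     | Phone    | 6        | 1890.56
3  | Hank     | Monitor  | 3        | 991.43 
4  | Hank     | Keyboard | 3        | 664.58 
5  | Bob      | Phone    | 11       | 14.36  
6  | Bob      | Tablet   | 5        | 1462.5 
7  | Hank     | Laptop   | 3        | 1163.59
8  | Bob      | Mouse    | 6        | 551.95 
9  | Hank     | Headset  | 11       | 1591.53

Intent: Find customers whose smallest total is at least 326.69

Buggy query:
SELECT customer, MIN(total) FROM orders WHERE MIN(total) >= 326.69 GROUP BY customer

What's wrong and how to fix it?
Bug: MIN() in WHERE is a misuse of aggregate

Fix: Replace WHERE with HAVING after the GROUP BY

Corrected query:
SELECT customer, MIN(total) FROM orders GROUP BY customer HAVING MIN(total) >= 326.69

Result:
customer | MIN(total)
---------+-----------
Hank     | 664.58    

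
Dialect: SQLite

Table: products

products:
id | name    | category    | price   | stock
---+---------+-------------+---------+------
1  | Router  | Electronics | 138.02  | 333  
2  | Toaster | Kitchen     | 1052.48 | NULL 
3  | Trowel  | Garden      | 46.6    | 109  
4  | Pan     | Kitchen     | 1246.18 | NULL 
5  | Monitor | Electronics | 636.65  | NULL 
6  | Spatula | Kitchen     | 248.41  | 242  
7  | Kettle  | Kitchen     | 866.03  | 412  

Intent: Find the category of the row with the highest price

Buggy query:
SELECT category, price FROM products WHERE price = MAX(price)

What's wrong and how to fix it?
Bug: WHERE is evaluated per row; an aggregate over the whole table isn't defined there

Fix: Use a subquery: WHERE price = (SELECT MAX(price) FROM products)

Corrected query:
SELECT category, price FROM products WHERE price = (SELECT MAX(price) FROM products)

Result:
category | price  
---------+--------
Kitchen  | 1246.18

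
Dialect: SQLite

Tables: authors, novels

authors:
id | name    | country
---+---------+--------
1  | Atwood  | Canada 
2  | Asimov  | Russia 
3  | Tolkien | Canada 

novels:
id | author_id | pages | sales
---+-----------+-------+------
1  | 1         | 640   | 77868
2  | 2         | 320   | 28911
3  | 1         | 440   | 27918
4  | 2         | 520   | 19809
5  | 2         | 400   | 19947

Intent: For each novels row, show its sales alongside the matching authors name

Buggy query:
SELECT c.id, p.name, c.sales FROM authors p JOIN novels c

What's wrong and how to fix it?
Bug: JOIN with no ON clause produces a cartesian product; every novels row pairs with every authors row

Fix: Specify the join condition linking the foreign key to the parent id

Corrected query:
SELECT c.id, p.name, c.sales FROM authors p JOIN novels c ON c.author_id = p.id

Result:
id | name   | sales
---+--------+------
1  | Atwood | 77868
2  | Asimov | 28911
3  | Atwood | 27918
4  | Asimov | 19809
5  | Asimov | 19947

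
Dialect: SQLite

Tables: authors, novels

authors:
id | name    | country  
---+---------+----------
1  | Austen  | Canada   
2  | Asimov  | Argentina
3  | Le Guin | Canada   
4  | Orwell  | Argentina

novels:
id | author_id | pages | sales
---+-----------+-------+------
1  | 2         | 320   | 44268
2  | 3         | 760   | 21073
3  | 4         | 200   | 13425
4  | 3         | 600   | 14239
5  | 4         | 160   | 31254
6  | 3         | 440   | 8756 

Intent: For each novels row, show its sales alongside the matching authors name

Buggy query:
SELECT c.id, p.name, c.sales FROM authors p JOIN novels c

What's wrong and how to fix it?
Bug: Missing join condition: each novels row is matched to all authors rows instead of just its own

Fix: Specify the join condition linking the foreign key to the parent id

Corrected query:
SELECT c.id, p.name, c.sales FROM authors p JOIN novels c ON c.author_id = p.id

Result:
id | name    | sales
---+---------+------
1  | Asimov  | 44268
2  | Le Guin | 21073
3  | Orwell  | 13425
4  | Le Guin | 14239
5  | Orwell  | 31254
6  | Le Guin | 8756 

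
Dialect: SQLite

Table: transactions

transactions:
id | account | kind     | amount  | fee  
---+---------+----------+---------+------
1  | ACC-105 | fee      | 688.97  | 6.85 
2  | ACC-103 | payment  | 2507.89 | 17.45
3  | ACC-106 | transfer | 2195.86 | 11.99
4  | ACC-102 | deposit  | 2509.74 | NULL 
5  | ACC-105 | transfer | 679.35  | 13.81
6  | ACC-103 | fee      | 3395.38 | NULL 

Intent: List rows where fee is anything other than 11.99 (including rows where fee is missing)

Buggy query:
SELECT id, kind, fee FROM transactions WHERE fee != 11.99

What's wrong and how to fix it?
Bug: 'fee != 11.99' is unknown when fee is NULL, so NULL rows are silently excluded

Fix: Add an explicit OR fee IS NULL to include the missing-value rows

Corrected query:
SELECT id, kind, fee FROM transactions WHERE fee != 11.99 OR fee IS NULL

Result:
id | kind     | fee  
---+----------+------
1  | fee      | 6.85 
2  | payment  | 17.45
4  | deposit  | NULL 
5  | transfer | 13.81
6  | fee      | NULL 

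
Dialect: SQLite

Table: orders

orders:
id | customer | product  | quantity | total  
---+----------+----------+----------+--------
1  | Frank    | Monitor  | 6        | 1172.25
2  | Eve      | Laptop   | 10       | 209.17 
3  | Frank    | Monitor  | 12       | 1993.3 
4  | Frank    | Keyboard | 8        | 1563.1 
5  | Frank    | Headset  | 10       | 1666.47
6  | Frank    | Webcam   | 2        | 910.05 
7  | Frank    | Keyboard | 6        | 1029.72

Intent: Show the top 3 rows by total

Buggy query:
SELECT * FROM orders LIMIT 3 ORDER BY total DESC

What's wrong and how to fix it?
Bug: ORDER BY cannot follow LIMIT; LIMIT is the final clause

Fix: Swap the clauses: ORDER BY first, then LIMIT

Corrected query:
SELECT * FROM orders ORDER BY total DESC LIMIT 3

Result:
id | customer | product  | quantity | total  
---+----------+----------+----------+--------
3  | Frank    | Monitor  | 12       | 1993.3 
5  | Frank    | Headset  | 10       | 1666.47
4  | Frank    | Keyboard | 8        | 1563.1 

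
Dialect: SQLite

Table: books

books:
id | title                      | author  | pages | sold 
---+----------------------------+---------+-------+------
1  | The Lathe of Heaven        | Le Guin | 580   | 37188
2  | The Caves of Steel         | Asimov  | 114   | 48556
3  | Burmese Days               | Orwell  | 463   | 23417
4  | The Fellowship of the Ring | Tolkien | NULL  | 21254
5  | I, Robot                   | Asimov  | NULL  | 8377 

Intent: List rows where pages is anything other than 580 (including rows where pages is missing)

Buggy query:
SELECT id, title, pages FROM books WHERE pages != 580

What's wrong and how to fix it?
Bug: Inequality against NULL is unknown, not true; rows with NULL are dropped

Fix: Handle NULL separately with IS NULL alongside the inequality

Corrected query:
SELECT id, title, pages FROM books WHERE pages != 580 OR pages IS NULL

Result:
id | title                      | pages
---+----------------------------+------
2  | The Caves of Steel         | 114  
3  | Burmese Days               | 463  
4  | The Fellowship of the Ring | NULL 
5  | I, Robot                   | NULL 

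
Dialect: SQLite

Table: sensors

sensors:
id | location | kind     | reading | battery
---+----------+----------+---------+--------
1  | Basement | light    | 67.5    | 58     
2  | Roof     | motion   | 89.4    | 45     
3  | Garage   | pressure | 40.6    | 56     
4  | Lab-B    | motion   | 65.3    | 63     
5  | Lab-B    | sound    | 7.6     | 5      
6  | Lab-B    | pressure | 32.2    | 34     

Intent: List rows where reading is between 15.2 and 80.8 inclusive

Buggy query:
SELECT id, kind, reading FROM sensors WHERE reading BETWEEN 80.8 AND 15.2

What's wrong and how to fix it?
Bug: BETWEEN expects the lower bound first; with 80.8 AND 15.2 the range is empty

Fix: Swap the bounds so the smaller value comes first

Corrected query:
SELECT id, kind, reading FROM sensors WHERE reading BETWEEN 15.2 AND 80.8

Result:
id | kind     | reading
---+----------+--------
1  | light    | 67.5   
3  | pressure | 40.6   
4  | motion   | 65.3   
6  | pressure | 32.2   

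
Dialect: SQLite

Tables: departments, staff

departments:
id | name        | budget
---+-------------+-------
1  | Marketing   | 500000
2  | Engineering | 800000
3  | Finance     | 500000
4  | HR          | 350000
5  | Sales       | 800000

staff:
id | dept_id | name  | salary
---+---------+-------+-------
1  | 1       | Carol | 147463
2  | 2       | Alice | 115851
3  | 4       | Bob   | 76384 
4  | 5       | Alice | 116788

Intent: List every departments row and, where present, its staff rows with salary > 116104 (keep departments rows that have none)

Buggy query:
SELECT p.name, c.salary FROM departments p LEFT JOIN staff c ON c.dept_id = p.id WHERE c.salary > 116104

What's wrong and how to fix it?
Bug: A WHERE condition on the right-hand table after LEFT JOIN drops unmatched parents

Fix: Put 'c.salary > 116104' in the JOIN's ON clause instead of WHERE

Corrected query:
SELECT p.name, c.salary FROM departments p LEFT JOIN staff c ON c.dept_id = p.id AND c.salary > 116104

Result:
name        | salary
------------+-------
Marketing   | 147463
Engineering | NULL  
Finance     | NULL  
HR          | NULL  
Sales       | 116788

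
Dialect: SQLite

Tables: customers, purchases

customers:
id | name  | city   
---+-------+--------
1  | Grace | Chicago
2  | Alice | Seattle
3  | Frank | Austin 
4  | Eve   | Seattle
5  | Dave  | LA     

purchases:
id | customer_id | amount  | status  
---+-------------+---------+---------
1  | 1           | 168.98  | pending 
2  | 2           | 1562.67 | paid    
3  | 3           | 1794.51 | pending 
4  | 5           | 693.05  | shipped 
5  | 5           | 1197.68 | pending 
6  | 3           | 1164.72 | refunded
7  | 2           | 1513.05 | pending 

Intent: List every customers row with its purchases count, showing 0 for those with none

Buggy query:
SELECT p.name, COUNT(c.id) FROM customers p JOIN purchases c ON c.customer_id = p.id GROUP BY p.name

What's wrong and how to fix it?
Bug: INNER JOIN drops customers rows that have no matching purchases rows

Fix: Switch to LEFT JOIN to retain unmatched parent rows

Corrected query:
SELECT p.name, COUNT(c.id) FROM customers p LEFT JOIN purchases c ON c.customer_id = p.id GROUP BY p.name

Result:
name  | COUNT(c.id)
------+------------
Alice | 2          
Dave  | 2          
Eve   | 0          
Frank | 2          
Grace | 1          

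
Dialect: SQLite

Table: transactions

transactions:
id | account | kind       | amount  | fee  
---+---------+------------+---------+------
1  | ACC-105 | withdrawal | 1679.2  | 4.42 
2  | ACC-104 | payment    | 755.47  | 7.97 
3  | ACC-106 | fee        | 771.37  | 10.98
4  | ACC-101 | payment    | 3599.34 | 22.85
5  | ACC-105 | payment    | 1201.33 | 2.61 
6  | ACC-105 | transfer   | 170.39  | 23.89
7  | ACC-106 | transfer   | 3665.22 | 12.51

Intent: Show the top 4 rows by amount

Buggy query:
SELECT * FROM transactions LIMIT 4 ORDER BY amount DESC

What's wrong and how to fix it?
Bug: LIMIT must come after ORDER BY

Fix: Swap the clauses: ORDER BY first, then LIMIT

Corrected query:
SELECT * FROM transactions ORDER BY amount DESC LIMIT 4

Result:
id | account | kind       | amount  | fee  
---+---------+------------+---------+------
7  | ACC-106 | transfer   | 3665.22 | 12.51
4  | ACC-101 | payment    | 3599.34 | 22.85
1  | ACC-105 | withdrawal | 1679.2  | 4.42 
5  | ACC-105 | payment    | 1201.33 | 2.61 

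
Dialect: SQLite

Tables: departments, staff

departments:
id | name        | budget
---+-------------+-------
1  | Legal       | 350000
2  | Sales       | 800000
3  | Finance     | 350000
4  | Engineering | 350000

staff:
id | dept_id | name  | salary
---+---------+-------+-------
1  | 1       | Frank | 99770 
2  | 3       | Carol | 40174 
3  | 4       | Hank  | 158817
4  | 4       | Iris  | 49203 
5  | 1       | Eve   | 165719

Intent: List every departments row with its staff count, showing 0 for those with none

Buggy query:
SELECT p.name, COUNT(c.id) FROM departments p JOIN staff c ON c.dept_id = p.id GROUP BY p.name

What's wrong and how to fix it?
Bug: INNER JOIN drops departments rows that have no matching staff rows

Fix: Use LEFT JOIN so parents without children still appear (COUNT(c.id) gives 0)

Corrected query:
SELECT p.name, COUNT(c.id) FROM departments p LEFT JOIN staff c ON c.dept_id = p.id GROUP BY p.name

Result:
name        | COUNT(c.id)
------------+------------
Engineering | 2          
Finance     | 1          
Legal       | 2          
Sales       | 0          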